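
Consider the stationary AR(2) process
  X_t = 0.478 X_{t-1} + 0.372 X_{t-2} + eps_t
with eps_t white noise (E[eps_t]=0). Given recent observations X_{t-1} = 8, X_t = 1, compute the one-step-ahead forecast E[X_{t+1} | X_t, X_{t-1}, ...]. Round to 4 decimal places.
E[X_{t+1} \mid \mathcal F_t] = 3.4540

For an AR(p) model X_t = c + sum_i phi_i X_{t-i} + eps_t, the
one-step-ahead conditional mean is
  E[X_{t+1} | X_t, ...] = c + sum_i phi_i X_{t+1-i}.
Substitute known values:
  E[X_{t+1} | ...] = (0.478) * (1) + (0.372) * (8)
                   = 3.4540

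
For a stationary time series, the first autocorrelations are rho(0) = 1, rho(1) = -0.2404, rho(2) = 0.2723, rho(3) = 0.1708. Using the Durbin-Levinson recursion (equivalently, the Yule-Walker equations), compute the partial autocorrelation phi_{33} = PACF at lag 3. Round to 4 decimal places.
\phi_{33} = 0.3090

The PACF at lag k is phi_{kk}, the last component of the solution
to the Yule-Walker system G_k phi = r_k where
  (G_k)_{ij} = rho(|i - j|), (r_k)_i = rho(i), i,j = 1..k.
Equivalently, Durbin-Levinson gives phi_{kk} iteratively:
  phi_{11} = rho(1)
  phi_{kk} = [rho(k) - sum_{j=1..k-1} phi_{k-1,j} rho(k-j)]
            / [1 - sum_{j=1..k-1} phi_{k-1,j} rho(j)],
  phi_{k,j} = phi_{k-1,j} - phi_{kk} phi_{k-1,k-j},  j = 1..k-1.
Step k = 1:
  phi_11 = rho(1) = -0.2404.
Step k = 2:
  phi_22 = [rho(2) - phi_11 rho(1)] / [1 - phi_11 rho(1)] = [0.2723 - (-0.2404)(-0.2404)] / [1 - (-0.2404)(-0.2404)]
         = 0.21450784 / 0.94220784 = 0.227665.
  Update: phi_21 = phi_11 - phi_22 phi_11 = -0.2404 - (0.227665)(-0.2404) = -0.185669.
Step k = 3:
  phi_33 = [rho(3) - phi_21 rho(2) - phi_22 rho(1)] / [1 - phi_21 rho(1) - phi_22 rho(2)]
    numerator   = 0.1708 - (-0.185669)(0.2723) - (0.227665)(-0.2404) = 0.27608844
    denominator = 1 - (-0.185669)(-0.2404) - (0.227665)(0.2723) = 0.89337189
  phi_33 = 0.27608844 / 0.89337189 = 0.309.
Therefore phi_{33} = 0.3090.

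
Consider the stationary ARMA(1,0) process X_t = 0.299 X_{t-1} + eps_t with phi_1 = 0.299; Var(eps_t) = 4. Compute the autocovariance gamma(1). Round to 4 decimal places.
\gamma(1) = 1.3134

Multiply the model equation by X_{t-k} and take expectations. With theta_0 = psi_0 = 1 and psi_j the MA(infinity) weights, this gives
  gamma(k) - sum_i phi_i gamma(k-i) = c_k,
  c_k = sigma^2 * sum_{j=k..q} theta_j psi_{j-k}   (c_k = 0 for k > q),
using gamma(-m) = gamma(m).
Pure AR (q = 0): c_0 = sigma^2 = 4, c_k = 0 for k >= 1.
Equations for k = 0 and k = 1 (AR order 1):
  gamma(0) = phi_1 gamma(1) + c_0
  gamma(1) = phi_1 gamma(0) + c_1
Substituting the second into the first: gamma(0) (1 - phi_1^2) = c_0 + phi_1 c_1, so
  gamma(0) = c_0 / (1 - phi_1^2) = 4 / (1 - (0.299)^2) = 4 / 0.910599 = 4.392713.
  gamma(1) = phi_1 gamma(0) = (0.299)(4.392713) = 1.313421.
Therefore gamma(1) = 1.3134 (to 4 decimal places).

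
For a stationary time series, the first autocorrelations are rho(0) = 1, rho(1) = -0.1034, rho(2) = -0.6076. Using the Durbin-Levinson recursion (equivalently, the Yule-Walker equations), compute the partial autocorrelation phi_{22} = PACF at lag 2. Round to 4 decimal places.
\phi_{22} = -0.6250

The PACF at lag k is phi_{kk}, the last component of the solution
to the Yule-Walker system G_k phi = r_k where
  (G_k)_{ij} = rho(|i - j|), (r_k)_i = rho(i), i,j = 1..k.
Equivalently, Durbin-Levinson gives phi_{kk} iteratively:
  phi_{11} = rho(1)
  phi_{kk} = [rho(k) - sum_{j=1..k-1} phi_{k-1,j} rho(k-j)]
            / [1 - sum_{j=1..k-1} phi_{k-1,j} rho(j)],
  phi_{k,j} = phi_{k-1,j} - phi_{kk} phi_{k-1,k-j},  j = 1..k-1.
Step k = 1:
  phi_11 = rho(1) = -0.1034.
Step k = 2:
  phi_22 = [rho(2) - phi_11 rho(1)] / [1 - phi_11 rho(1)] = [-0.6076 - (-0.1034)(-0.1034)] / [1 - (-0.1034)(-0.1034)]
         = -0.61829156 / 0.98930844 = -0.625.
Therefore phi_{22} = -0.6250.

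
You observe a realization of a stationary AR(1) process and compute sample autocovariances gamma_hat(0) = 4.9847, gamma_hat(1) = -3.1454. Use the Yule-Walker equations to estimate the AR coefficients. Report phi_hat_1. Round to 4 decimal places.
\hat\phi_{1} = -0.6310

The Yule-Walker equations for an AR(p) process read, in matrix form,
  Gamma_p phi = r_p,   with   (Gamma_p)_{ij} = gamma(|i - j|),
                       (r_p)_i = gamma(i),   i,j = 1..p.
Substitute the sample gammas (Toeplitz matrix and right-hand side of size 1):
  Gamma_p = [[4.9847]]
  r_p     = [-3.1454]
With p = 1 this is the single equation gamma(0) phi_1 = gamma(1):
  phi_hat_1 = gamma(1) / gamma(0) = -3.1454 / 4.9847 = -0.6310.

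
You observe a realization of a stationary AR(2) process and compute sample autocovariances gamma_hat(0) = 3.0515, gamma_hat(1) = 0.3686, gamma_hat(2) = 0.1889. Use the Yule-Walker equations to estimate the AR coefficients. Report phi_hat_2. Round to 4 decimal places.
\hat\phi_{2} = 0.0480

The Yule-Walker equations for an AR(p) process read, in matrix form,
  Gamma_p phi = r_p,   with   (Gamma_p)_{ij} = gamma(|i - j|),
                       (r_p)_i = gamma(i),   i,j = 1..p.
Substitute the sample gammas (Toeplitz matrix and right-hand side of size 2):
  Gamma_p = [[3.0515, 0.3686], [0.3686, 3.0515]]
  r_p     = [0.3686, 0.1889]
Written out:
  3.0515 phi_1 + 0.3686 phi_2 = 0.3686
  0.3686 phi_1 + 3.0515 phi_2 = 0.1889
Solve by Cramer's rule:
  det = gamma(0)^2 - gamma(1)^2 = (3.0515)^2 - (0.3686)^2 = 9.31165225 - 0.13586596 = 9.17578629
  phi_hat_1 = [gamma(1) gamma(0) - gamma(1) gamma(2)] / det = [(0.3686)(3.0515) - (0.3686)(0.1889)] / 9.17578629 = 1.05515436 / 9.17578629 = 0.115
  phi_hat_2 = [gamma(0) gamma(2) - gamma(1)^2] / det = [(3.0515)(0.1889) - (0.3686)^2] / 9.17578629 = 0.44056239 / 9.17578629 = 0.048
So phi_hat = [0.1150, 0.0480].
Therefore phi_hat_2 = 0.0480.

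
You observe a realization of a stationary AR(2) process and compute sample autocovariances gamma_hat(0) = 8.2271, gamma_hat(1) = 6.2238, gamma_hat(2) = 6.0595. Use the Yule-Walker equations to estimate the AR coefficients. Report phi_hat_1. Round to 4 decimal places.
\hat\phi_{1} = 0.4660

The Yule-Walker equations for an AR(p) process read, in matrix form,
  Gamma_p phi = r_p,   with   (Gamma_p)_{ij} = gamma(|i - j|),
                       (r_p)_i = gamma(i),   i,j = 1..p.
Substitute the sample gammas (Toeplitz matrix and right-hand side of size 2):
  Gamma_p = [[8.2271, 6.2238], [6.2238, 8.2271]]
  r_p     = [6.2238, 6.0595]
Written out:
  8.2271 phi_1 + 6.2238 phi_2 = 6.2238
  6.2238 phi_1 + 8.2271 phi_2 = 6.0595
Solve by Cramer's rule:
  det = gamma(0)^2 - gamma(1)^2 = (8.2271)^2 - (6.2238)^2 = 67.68517441 - 38.73568644 = 28.94948797
  phi_hat_1 = [gamma(1) gamma(0) - gamma(1) gamma(2)] / det = [(6.2238)(8.2271) - (6.2238)(6.0595)] / 28.94948797 = 13.49070888 / 28.94948797 = 0.466
  phi_hat_2 = [gamma(0) gamma(2) - gamma(1)^2] / det = [(8.2271)(6.0595) - (6.2238)^2] / 28.94948797 = 11.11642601 / 28.94948797 = 0.384
So phi_hat = [0.4660, 0.3840].
Therefore phi_hat_1 = 0.4660.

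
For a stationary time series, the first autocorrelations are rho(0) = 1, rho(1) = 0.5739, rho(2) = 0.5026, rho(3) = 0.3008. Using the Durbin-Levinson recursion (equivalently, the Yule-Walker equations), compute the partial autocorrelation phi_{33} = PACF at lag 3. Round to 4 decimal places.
\phi_{33} = -0.0981

The PACF at lag k is phi_{kk}, the last component of the solution
to the Yule-Walker system G_k phi = r_k where
  (G_k)_{ij} = rho(|i - j|), (r_k)_i = rho(i), i,j = 1..k.
Equivalently, Durbin-Levinson gives phi_{kk} iteratively:
  phi_{11} = rho(1)
  phi_{kk} = [rho(k) - sum_{j=1..k-1} phi_{k-1,j} rho(k-j)]
            / [1 - sum_{j=1..k-1} phi_{k-1,j} rho(j)],
  phi_{k,j} = phi_{k-1,j} - phi_{kk} phi_{k-1,k-j},  j = 1..k-1.
Step k = 1:
  phi_11 = rho(1) = 0.5739.
Step k = 2:
  phi_22 = [rho(2) - phi_11 rho(1)] / [1 - phi_11 rho(1)] = [0.5026 - (0.5739)(0.5739)] / [1 - (0.5739)(0.5739)]
         = 0.17323879 / 0.67063879 = 0.258319.
  Update: phi_21 = phi_11 - phi_22 phi_11 = 0.5739 - (0.258319)(0.5739) = 0.425651.
Step k = 3:
  phi_33 = [rho(3) - phi_21 rho(2) - phi_22 rho(1)] / [1 - phi_21 rho(1) - phi_22 rho(2)]
    numerator   = 0.3008 - (0.425651)(0.5026) - (0.258319)(0.5739) = -0.06138135
    denominator = 1 - (0.425651)(0.5739) - (0.258319)(0.5026) = 0.62588791
  phi_33 = -0.06138135 / 0.62588791 = -0.0981.
Therefore phi_{33} = -0.0981.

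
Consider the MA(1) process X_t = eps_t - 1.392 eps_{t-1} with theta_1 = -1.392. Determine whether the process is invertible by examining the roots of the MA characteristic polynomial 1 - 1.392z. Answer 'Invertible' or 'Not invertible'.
\text{Not invertible}

The MA(q) characteristic polynomial is P(z) = 1 - 1.392z.
Invertibility requires all roots to lie outside the unit circle, i.e. |z| > 1 for every root.
This is linear in z: 1 + (-1.392) z = 0  =>  z = -1/(-1.392) = 0.718391,  |z| = 0.718391.
Moduli of all roots: 0.7184.
All moduli strictly greater than 1? No.
Verdict: Not invertible.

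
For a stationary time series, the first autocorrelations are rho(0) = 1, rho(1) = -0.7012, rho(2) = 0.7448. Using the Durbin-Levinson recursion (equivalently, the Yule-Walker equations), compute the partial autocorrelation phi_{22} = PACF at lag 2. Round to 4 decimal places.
\phi_{22} = 0.4980

The PACF at lag k is phi_{kk}, the last component of the solution
to the Yule-Walker system G_k phi = r_k where
  (G_k)_{ij} = rho(|i - j|), (r_k)_i = rho(i), i,j = 1..k.
Equivalently, Durbin-Levinson gives phi_{kk} iteratively:
  phi_{11} = rho(1)
  phi_{kk} = [rho(k) - sum_{j=1..k-1} phi_{k-1,j} rho(k-j)]
            / [1 - sum_{j=1..k-1} phi_{k-1,j} rho(j)],
  phi_{k,j} = phi_{k-1,j} - phi_{kk} phi_{k-1,k-j},  j = 1..k-1.
Step k = 1:
  phi_11 = rho(1) = -0.7012.
Step k = 2:
  phi_22 = [rho(2) - phi_11 rho(1)] / [1 - phi_11 rho(1)] = [0.7448 - (-0.7012)(-0.7012)] / [1 - (-0.7012)(-0.7012)]
         = 0.25311856 / 0.50831856 = 0.498.
Therefore phi_{22} = 0.4980.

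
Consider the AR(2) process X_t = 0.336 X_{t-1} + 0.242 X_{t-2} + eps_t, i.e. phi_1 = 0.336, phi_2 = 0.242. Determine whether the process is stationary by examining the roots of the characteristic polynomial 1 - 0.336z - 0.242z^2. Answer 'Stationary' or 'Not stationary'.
\text{Stationary}

The AR(p) characteristic polynomial is P(z) = 1 - 0.336z - 0.242z^2.
Stationarity requires all roots to lie outside the unit circle, i.e. |z| > 1 for every root.
Set 1 + (-0.336) z + (-0.242) z^2 = 0, i.e. a z^2 + b z + c = 0 with a = -0.242, b = -0.336, c = 1.
Discriminant D = b^2 - 4ac = (-0.336)^2 - 4*(-0.242)*1 = 0.112896 - (-0.968) = 1.080896.
D >= 0, so the roots are real: z = (-b +/- sqrt(D)) / (2a) = (0.336 +/- 1.039661) / (-0.484).
  z_1 = (0.336 + 1.039661) / (-0.484) = -2.8423,   |z_1| = 2.8423.
  z_2 = (0.336 - 1.039661) / (-0.484) = 1.4538,   |z_2| = 1.4538.
Moduli of all roots: 2.8423, 1.4538.
All moduli strictly greater than 1? Yes.
Verdict: Stationary.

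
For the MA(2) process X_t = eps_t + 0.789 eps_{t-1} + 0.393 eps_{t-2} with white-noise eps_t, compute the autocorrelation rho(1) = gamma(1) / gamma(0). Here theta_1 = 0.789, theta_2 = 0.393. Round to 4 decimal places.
\rho(1) = 0.6185

For an MA(q) process with theta_0 = 1, the autocovariance is
  gamma(k) = sigma^2 * sum_{i=0..q-k} theta_i * theta_{i+k},
and rho(k) = gamma(k) / gamma(0). Sigma^2 cancels.
  numerator   = (1)*(0.789) + (0.789)*(0.393) = 1.099077.
  denominator = (1)^2 + (0.789)^2 + (0.393)^2 = 1.77697.
  rho(1) = 1.099077 / 1.77697 = 0.6185.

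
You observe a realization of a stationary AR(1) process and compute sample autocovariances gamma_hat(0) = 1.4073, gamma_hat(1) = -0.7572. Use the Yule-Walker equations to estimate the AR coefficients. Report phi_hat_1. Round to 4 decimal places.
\hat\phi_{1} = -0.5381

The Yule-Walker equations for an AR(p) process read, in matrix form,
  Gamma_p phi = r_p,   with   (Gamma_p)_{ij} = gamma(|i - j|),
                       (r_p)_i = gamma(i),   i,j = 1..p.
Substitute the sample gammas (Toeplitz matrix and right-hand side of size 1):
  Gamma_p = [[1.4073]]
  r_p     = [-0.7572]
With p = 1 this is the single equation gamma(0) phi_1 = gamma(1):
  phi_hat_1 = gamma(1) / gamma(0) = -0.7572 / 1.4073 = -0.5381.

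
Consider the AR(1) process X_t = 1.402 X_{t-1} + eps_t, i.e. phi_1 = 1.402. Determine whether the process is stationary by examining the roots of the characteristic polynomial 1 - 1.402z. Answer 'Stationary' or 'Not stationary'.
\text{Not stationary}

The AR(p) characteristic polynomial is P(z) = 1 - 1.402z.
Stationarity requires all roots to lie outside the unit circle, i.e. |z| > 1 for every root.
This is linear in z: 1 + (-1.402) z = 0  =>  z = -1/(-1.402) = 0.713267,  |z| = 0.713267.
Moduli of all roots: 0.7133.
All moduli strictly greater than 1? No.
Verdict: Not stationary.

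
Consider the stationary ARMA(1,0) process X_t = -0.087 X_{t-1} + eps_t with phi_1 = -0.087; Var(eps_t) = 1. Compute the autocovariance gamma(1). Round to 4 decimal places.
\gamma(1) = -0.0877

Multiply the model equation by X_{t-k} and take expectations. With theta_0 = psi_0 = 1 and psi_j the MA(infinity) weights, this gives
  gamma(k) - sum_i phi_i gamma(k-i) = c_k,
  c_k = sigma^2 * sum_{j=k..q} theta_j psi_{j-k}   (c_k = 0 for k > q),
using gamma(-m) = gamma(m).
Pure AR (q = 0): c_0 = sigma^2 = 1, c_k = 0 for k >= 1.
Equations for k = 0 and k = 1 (AR order 1):
  gamma(0) = phi_1 gamma(1) + c_0
  gamma(1) = phi_1 gamma(0) + c_1
Substituting the second into the first: gamma(0) (1 - phi_1^2) = c_0 + phi_1 c_1, so
  gamma(0) = c_0 / (1 - phi_1^2) = 1 / (1 - (-0.087)^2) = 1 / 0.992431 = 1.007627.
  gamma(1) = phi_1 gamma(0) = (-0.087)(1.007627) = -0.087664.
Therefore gamma(1) = -0.0877 (to 4 decimal places).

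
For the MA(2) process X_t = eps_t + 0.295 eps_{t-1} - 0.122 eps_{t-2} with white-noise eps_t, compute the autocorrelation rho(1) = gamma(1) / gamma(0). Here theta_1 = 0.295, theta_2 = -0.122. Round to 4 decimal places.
\rho(1) = 0.2351

For an MA(q) process with theta_0 = 1, the autocovariance is
  gamma(k) = sigma^2 * sum_{i=0..q-k} theta_i * theta_{i+k},
and rho(k) = gamma(k) / gamma(0). Sigma^2 cancels.
  numerator   = (1)*(0.295) + (0.295)*(-0.122) = 0.25901.
  denominator = (1)^2 + (0.295)^2 + (-0.122)^2 = 1.101909.
  rho(1) = 0.25901 / 1.101909 = 0.2351.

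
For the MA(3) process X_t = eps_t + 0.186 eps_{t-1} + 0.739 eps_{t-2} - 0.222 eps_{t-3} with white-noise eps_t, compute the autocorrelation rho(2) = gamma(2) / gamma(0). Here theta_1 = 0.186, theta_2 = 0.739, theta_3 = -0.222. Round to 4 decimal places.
\rho(2) = 0.4280

For an MA(q) process with theta_0 = 1, the autocovariance is
  gamma(k) = sigma^2 * sum_{i=0..q-k} theta_i * theta_{i+k},
and rho(k) = gamma(k) / gamma(0). Sigma^2 cancels.
  numerator   = (1)*(0.739) + (0.186)*(-0.222) = 0.697708.
  denominator = (1)^2 + (0.186)^2 + (0.739)^2 + (-0.222)^2 = 1.630001.
  rho(2) = 0.697708 / 1.630001 = 0.4280.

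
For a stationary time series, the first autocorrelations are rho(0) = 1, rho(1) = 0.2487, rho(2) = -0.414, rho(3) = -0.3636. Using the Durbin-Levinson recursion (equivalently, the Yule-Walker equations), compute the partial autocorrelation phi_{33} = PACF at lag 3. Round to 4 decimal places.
\phi_{33} = -0.1181

The PACF at lag k is phi_{kk}, the last component of the solution
to the Yule-Walker system G_k phi = r_k where
  (G_k)_{ij} = rho(|i - j|), (r_k)_i = rho(i), i,j = 1..k.
Equivalently, Durbin-Levinson gives phi_{kk} iteratively:
  phi_{11} = rho(1)
  phi_{kk} = [rho(k) - sum_{j=1..k-1} phi_{k-1,j} rho(k-j)]
            / [1 - sum_{j=1..k-1} phi_{k-1,j} rho(j)],
  phi_{k,j} = phi_{k-1,j} - phi_{kk} phi_{k-1,k-j},  j = 1..k-1.
Step k = 1:
  phi_11 = rho(1) = 0.2487.
Step k = 2:
  phi_22 = [rho(2) - phi_11 rho(1)] / [1 - phi_11 rho(1)] = [-0.414 - (0.2487)(0.2487)] / [1 - (0.2487)(0.2487)]
         = -0.47585169 / 0.93814831 = -0.507224.
  Update: phi_21 = phi_11 - phi_22 phi_11 = 0.2487 - (-0.507224)(0.2487) = 0.374847.
Step k = 3:
  phi_33 = [rho(3) - phi_21 rho(2) - phi_22 rho(1)] / [1 - phi_21 rho(1) - phi_22 rho(2)]
    numerator   = -0.3636 - (0.374847)(-0.414) - (-0.507224)(0.2487) = -0.08226676
    denominator = 1 - (0.374847)(0.2487) - (-0.507224)(-0.414) = 0.69678473
  phi_33 = -0.08226676 / 0.69678473 = -0.1181.
Therefore phi_{33} = -0.1181.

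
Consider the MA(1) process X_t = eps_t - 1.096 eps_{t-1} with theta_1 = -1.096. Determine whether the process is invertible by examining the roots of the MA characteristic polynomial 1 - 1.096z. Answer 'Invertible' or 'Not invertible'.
\text{Not invertible}

The MA(q) characteristic polynomial is P(z) = 1 - 1.096z.
Invertibility requires all roots to lie outside the unit circle, i.e. |z| > 1 for every root.
This is linear in z: 1 + (-1.096) z = 0  =>  z = -1/(-1.096) = 0.912409,  |z| = 0.912409.
Moduli of all roots: 0.9124.
All moduli strictly greater than 1? No.
Verdict: Not invertible.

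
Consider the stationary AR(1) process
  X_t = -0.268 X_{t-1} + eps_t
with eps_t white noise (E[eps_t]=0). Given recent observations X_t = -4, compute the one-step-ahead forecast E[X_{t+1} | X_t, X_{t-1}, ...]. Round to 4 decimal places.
E[X_{t+1} \mid \mathcal F_t] = 1.0720

For an AR(p) model X_t = c + sum_i phi_i X_{t-i} + eps_t, the
one-step-ahead conditional mean is
  E[X_{t+1} | X_t, ...] = c + sum_i phi_i X_{t+1-i}.
Substitute known values:
  E[X_{t+1} | ...] = (-0.268) * (-4)
                   = 1.0720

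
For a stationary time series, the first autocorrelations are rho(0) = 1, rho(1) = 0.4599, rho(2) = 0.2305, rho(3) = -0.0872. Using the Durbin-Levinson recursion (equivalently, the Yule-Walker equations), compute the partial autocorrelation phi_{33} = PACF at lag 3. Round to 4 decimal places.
\phi_{33} = -0.2560

The PACF at lag k is phi_{kk}, the last component of the solution
to the Yule-Walker system G_k phi = r_k where
  (G_k)_{ij} = rho(|i - j|), (r_k)_i = rho(i), i,j = 1..k.
Equivalently, Durbin-Levinson gives phi_{kk} iteratively:
  phi_{11} = rho(1)
  phi_{kk} = [rho(k) - sum_{j=1..k-1} phi_{k-1,j} rho(k-j)]
            / [1 - sum_{j=1..k-1} phi_{k-1,j} rho(j)],
  phi_{k,j} = phi_{k-1,j} - phi_{kk} phi_{k-1,k-j},  j = 1..k-1.
Step k = 1:
  phi_11 = rho(1) = 0.4599.
Step k = 2:
  phi_22 = [rho(2) - phi_11 rho(1)] / [1 - phi_11 rho(1)] = [0.2305 - (0.4599)(0.4599)] / [1 - (0.4599)(0.4599)]
         = 0.01899199 / 0.78849199 = 0.024086.
  Update: phi_21 = phi_11 - phi_22 phi_11 = 0.4599 - (0.024086)(0.4599) = 0.448823.
Step k = 3:
  phi_33 = [rho(3) - phi_21 rho(2) - phi_22 rho(1)] / [1 - phi_21 rho(1) - phi_22 rho(2)]
    numerator   = -0.0872 - (0.448823)(0.2305) - (0.024086)(0.4599) = -0.20173098
    denominator = 1 - (0.448823)(0.4599) - (0.024086)(0.2305) = 0.78803454
  phi_33 = -0.20173098 / 0.78803454 = -0.256.
Therefore phi_{33} = -0.2560.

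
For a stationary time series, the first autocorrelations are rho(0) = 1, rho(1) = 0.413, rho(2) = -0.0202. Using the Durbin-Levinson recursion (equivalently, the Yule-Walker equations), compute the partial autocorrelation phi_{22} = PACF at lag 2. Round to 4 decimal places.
\phi_{22} = -0.2300

The PACF at lag k is phi_{kk}, the last component of the solution
to the Yule-Walker system G_k phi = r_k where
  (G_k)_{ij} = rho(|i - j|), (r_k)_i = rho(i), i,j = 1..k.
Equivalently, Durbin-Levinson gives phi_{kk} iteratively:
  phi_{11} = rho(1)
  phi_{kk} = [rho(k) - sum_{j=1..k-1} phi_{k-1,j} rho(k-j)]
            / [1 - sum_{j=1..k-1} phi_{k-1,j} rho(j)],
  phi_{k,j} = phi_{k-1,j} - phi_{kk} phi_{k-1,k-j},  j = 1..k-1.
Step k = 1:
  phi_11 = rho(1) = 0.413.
Step k = 2:
  phi_22 = [rho(2) - phi_11 rho(1)] / [1 - phi_11 rho(1)] = [-0.0202 - (0.413)(0.413)] / [1 - (0.413)(0.413)]
         = -0.190769 / 0.829431 = -0.23.
Therefore phi_{22} = -0.2300.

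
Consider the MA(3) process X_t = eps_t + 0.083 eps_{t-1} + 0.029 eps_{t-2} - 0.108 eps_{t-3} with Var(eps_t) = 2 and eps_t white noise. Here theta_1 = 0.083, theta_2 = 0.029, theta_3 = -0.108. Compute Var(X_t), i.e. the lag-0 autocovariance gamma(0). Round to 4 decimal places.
\gamma(0) = 2.0388

For an MA(q) process X_t = eps_t + sum_i theta_i eps_{t-i} with
Var(eps_t) = sigma^2, the variance is
  gamma(0) = sigma^2 * (1 + sum_i theta_i^2).
  sum_i theta_i^2 = (0.083)^2 + (0.029)^2 + (-0.108)^2 = 0.006889 + 0.000841 + 0.011664 = 0.019394.
  gamma(0) = 2 * (1 + 0.019394) = 2 * 1.019394 = 2.038788, which rounds to 2.0388.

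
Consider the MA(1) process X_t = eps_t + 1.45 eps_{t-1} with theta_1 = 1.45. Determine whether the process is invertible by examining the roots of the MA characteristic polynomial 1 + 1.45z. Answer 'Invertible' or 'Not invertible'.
\text{Not invertible}

The MA(q) characteristic polynomial is P(z) = 1 + 1.45z.
Invertibility requires all roots to lie outside the unit circle, i.e. |z| > 1 for every root.
This is linear in z: 1 + (1.45) z = 0  =>  z = -1/(1.45) = -0.689655,  |z| = 0.689655.
Moduli of all roots: 0.6897.
All moduli strictly greater than 1? No.
Verdict: Not invertible.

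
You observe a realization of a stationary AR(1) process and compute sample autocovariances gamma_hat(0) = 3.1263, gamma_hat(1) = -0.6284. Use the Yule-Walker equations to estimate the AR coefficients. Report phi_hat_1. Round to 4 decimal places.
\hat\phi_{1} = -0.2010

The Yule-Walker equations for an AR(p) process read, in matrix form,
  Gamma_p phi = r_p,   with   (Gamma_p)_{ij} = gamma(|i - j|),
                       (r_p)_i = gamma(i),   i,j = 1..p.
Substitute the sample gammas (Toeplitz matrix and right-hand side of size 1):
  Gamma_p = [[3.1263]]
  r_p     = [-0.6284]
With p = 1 this is the single equation gamma(0) phi_1 = gamma(1):
  phi_hat_1 = gamma(1) / gamma(0) = -0.6284 / 3.1263 = -0.2010.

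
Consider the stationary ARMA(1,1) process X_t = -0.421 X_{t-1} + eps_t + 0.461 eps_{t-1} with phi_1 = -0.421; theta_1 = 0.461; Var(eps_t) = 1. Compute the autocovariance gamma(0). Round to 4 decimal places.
\gamma(0) = 1.0019

Multiply the model equation by X_{t-k} and take expectations. With theta_0 = psi_0 = 1 and psi_j the MA(infinity) weights, this gives
  gamma(k) - sum_i phi_i gamma(k-i) = c_k,
  c_k = sigma^2 * sum_{j=k..q} theta_j psi_{j-k}   (c_k = 0 for k > q),
using gamma(-m) = gamma(m).
psi-weights needed (psi_j = theta_j + sum_i phi_i psi_{j-i}):
  psi_1 = theta_1 + phi_1 = 0.461 + (-0.421) = 0.04
Right-hand sides:
  c_0 = sigma^2 (1 + theta_1 psi_1) = 1 * (1 + (0.461)(0.04)) = 1 * 1.01844 = 1.01844
  c_1 = sigma^2 theta_1 = 1 * (0.461) = 0.461
  c_2 = 0
Equations for k = 0 and k = 1 (AR order 1):
  gamma(0) = phi_1 gamma(1) + c_0
  gamma(1) = phi_1 gamma(0) + c_1
Substituting the second into the first: gamma(0) (1 - phi_1^2) = c_0 + phi_1 c_1, so
  gamma(0) = (c_0 + phi_1 c_1) / (1 - phi_1^2) = (1.01844 + (-0.421)(0.461)) / (1 - (-0.421)^2) = 0.824359 / 0.822759 = 1.001945.
Therefore gamma(0) = 1.0019 (to 4 decimal places).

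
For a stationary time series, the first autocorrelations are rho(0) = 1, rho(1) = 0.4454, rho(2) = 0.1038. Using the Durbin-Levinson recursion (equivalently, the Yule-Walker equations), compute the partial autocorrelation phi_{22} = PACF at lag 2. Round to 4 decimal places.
\phi_{22} = -0.1180

The PACF at lag k is phi_{kk}, the last component of the solution
to the Yule-Walker system G_k phi = r_k where
  (G_k)_{ij} = rho(|i - j|), (r_k)_i = rho(i), i,j = 1..k.
Equivalently, Durbin-Levinson gives phi_{kk} iteratively:
  phi_{11} = rho(1)
  phi_{kk} = [rho(k) - sum_{j=1..k-1} phi_{k-1,j} rho(k-j)]
            / [1 - sum_{j=1..k-1} phi_{k-1,j} rho(j)],
  phi_{k,j} = phi_{k-1,j} - phi_{kk} phi_{k-1,k-j},  j = 1..k-1.
Step k = 1:
  phi_11 = rho(1) = 0.4454.
Step k = 2:
  phi_22 = [rho(2) - phi_11 rho(1)] / [1 - phi_11 rho(1)] = [0.1038 - (0.4454)(0.4454)] / [1 - (0.4454)(0.4454)]
         = -0.09458116 / 0.80161884 = -0.118.
Therefore phi_{22} = -0.1180.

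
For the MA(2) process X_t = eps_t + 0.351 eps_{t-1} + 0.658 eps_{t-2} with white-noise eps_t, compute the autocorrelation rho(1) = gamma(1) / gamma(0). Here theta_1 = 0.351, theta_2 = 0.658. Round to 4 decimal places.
\rho(1) = 0.3740

For an MA(q) process with theta_0 = 1, the autocovariance is
  gamma(k) = sigma^2 * sum_{i=0..q-k} theta_i * theta_{i+k},
and rho(k) = gamma(k) / gamma(0). Sigma^2 cancels.
  numerator   = (1)*(0.351) + (0.351)*(0.658) = 0.581958.
  denominator = (1)^2 + (0.351)^2 + (0.658)^2 = 1.556165.
  rho(1) = 0.581958 / 1.556165 = 0.3740.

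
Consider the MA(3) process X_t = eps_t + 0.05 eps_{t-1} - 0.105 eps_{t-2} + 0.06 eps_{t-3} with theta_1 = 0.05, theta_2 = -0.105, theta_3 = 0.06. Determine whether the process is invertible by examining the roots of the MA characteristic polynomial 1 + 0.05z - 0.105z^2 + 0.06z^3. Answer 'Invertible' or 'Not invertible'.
\text{Invertible}

The MA(q) characteristic polynomial is P(z) = 1 + 0.05z - 0.105z^2 + 0.06z^3.
Invertibility requires all roots to lie outside the unit circle, i.e. |z| > 1 for every root.
Degree 3: look for a simple real root z0 first, then factor out (1 - z/z0) and solve the remaining quadratic.
Testing z0 = -2: P(-2) = 1 + (0.05)(-2) + (-0.105)(-2)^2 + (0.06)(-2)^3
  = 1 + (-0.1) + (-0.42) + (-0.48) = 0.  So z_0 = -2 is a root, |z_0| = 2.
Divide out the factor (1 + 0.5 z) = (1 - z/z0) (since 1/z0 = -0.5):
  P(z) = (1 + 0.5 z)(1 + (-0.45) z + (0.12) z^2)
  [check: z-coef -0.45 - (-0.5) = 0.05; z^2-coef 0.12 - (-0.5)(-0.45) = -0.105; z^3-coef -(-0.5)(0.12) = 0.06.]
Remaining roots from the quadratic factor 1 + (-0.45) z + (0.12) z^2:
  Set 1 + (-0.45) z + (0.12) z^2 = 0, i.e. a z^2 + b z + c = 0 with a = 0.12, b = -0.45, c = 1.
  Discriminant D = b^2 - 4ac = (-0.45)^2 - 4*(0.12)*1 = 0.2025 - (0.48) = -0.2775.
  D < 0, so the roots are the complex-conjugate pair z = (-b +/- i sqrt(-D)) / (2a) = 1.875 +/- 2.1949i.
  For a conjugate pair |z|^2 = z * conj(z) = (product of roots) = c/a = 1/(0.12) = 8.333333, so |z| = sqrt(8.333333) = 2.8868 for both roots.
Moduli of all roots: 2.0000, 2.8868, 2.8868.
All moduli strictly greater than 1? Yes.
Verdict: Invertible.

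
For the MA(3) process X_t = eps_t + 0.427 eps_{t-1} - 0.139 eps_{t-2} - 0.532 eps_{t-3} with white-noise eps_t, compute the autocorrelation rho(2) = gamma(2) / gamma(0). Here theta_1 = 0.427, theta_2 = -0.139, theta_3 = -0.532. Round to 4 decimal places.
\rho(2) = -0.2466

For an MA(q) process with theta_0 = 1, the autocovariance is
  gamma(k) = sigma^2 * sum_{i=0..q-k} theta_i * theta_{i+k},
and rho(k) = gamma(k) / gamma(0). Sigma^2 cancels.
  numerator   = (1)*(-0.139) + (0.427)*(-0.532) = -0.366164.
  denominator = (1)^2 + (0.427)^2 + (-0.139)^2 + (-0.532)^2 = 1.484674.
  rho(2) = -0.366164 / 1.484674 = -0.2466.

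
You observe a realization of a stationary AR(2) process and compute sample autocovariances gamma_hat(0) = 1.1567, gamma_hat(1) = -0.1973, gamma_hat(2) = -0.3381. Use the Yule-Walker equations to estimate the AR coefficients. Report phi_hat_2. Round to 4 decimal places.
\hat\phi_{2} = -0.3310

The Yule-Walker equations for an AR(p) process read, in matrix form,
  Gamma_p phi = r_p,   with   (Gamma_p)_{ij} = gamma(|i - j|),
                       (r_p)_i = gamma(i),   i,j = 1..p.
Substitute the sample gammas (Toeplitz matrix and right-hand side of size 2):
  Gamma_p = [[1.1567, -0.1973], [-0.1973, 1.1567]]
  r_p     = [-0.1973, -0.3381]
Written out:
  1.1567 phi_1 - 0.1973 phi_2 = -0.1973
  -0.1973 phi_1 + 1.1567 phi_2 = -0.3381
Solve by Cramer's rule:
  det = gamma(0)^2 - gamma(1)^2 = (1.1567)^2 - (-0.1973)^2 = 1.33795489 - 0.03892729 = 1.2990276
  phi_hat_1 = [gamma(1) gamma(0) - gamma(1) gamma(2)] / det = [(-0.1973)(1.1567) - (-0.1973)(-0.3381)] / 1.2990276 = -0.29492404 / 1.2990276 = -0.227
  phi_hat_2 = [gamma(0) gamma(2) - gamma(1)^2] / det = [(1.1567)(-0.3381) - (-0.1973)^2] / 1.2990276 = -0.43000756 / 1.2990276 = -0.331
So phi_hat = [-0.2270, -0.3310].
Therefore phi_hat_2 = -0.3310.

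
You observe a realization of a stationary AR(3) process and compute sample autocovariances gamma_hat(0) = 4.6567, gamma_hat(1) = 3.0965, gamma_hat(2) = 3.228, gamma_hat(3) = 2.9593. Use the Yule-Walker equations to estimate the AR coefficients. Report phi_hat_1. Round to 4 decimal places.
\hat\phi_{1} = 0.2820

The Yule-Walker equations for an AR(p) process read, in matrix form,
  Gamma_p phi = r_p,   with   (Gamma_p)_{ij} = gamma(|i - j|),
                       (r_p)_i = gamma(i),   i,j = 1..p.
Substitute the sample gammas (Toeplitz matrix and right-hand side of size 3):
  Gamma_p = [[4.6567, 3.0965, 3.228], [3.0965, 4.6567, 3.0965], [3.228, 3.0965, 4.6567]]
  r_p     = [3.0965, 3.228, 2.9593]
Written out (R1..R3):
  (R1) 4.6567 phi_1 + 3.0965 phi_2 + 3.228 phi_3 = 3.0965
  (R2) 3.0965 phi_1 + 4.6567 phi_2 + 3.0965 phi_3 = 3.228
  (R3) 3.228 phi_1 + 3.0965 phi_2 + 4.6567 phi_3 = 2.9593
Gaussian elimination:
  R2 <- R2 - (3.0965/4.6567) R1 = R2 - (0.664956) R1:  2.597664 phi_2 + 0.950022 phi_3 = 1.168964
  R3 <- R3 - (3.228/4.6567) R1 = R3 - (0.693195) R1:  0.950022 phi_2 + 2.419067 phi_3 = 0.812822
  R3 <- R3 - (0.950022/2.597664) R2 = R3 - (0.365722) R2:  2.071623 phi_3 = 0.385307
Back-substitution:
  phi_hat_3 = 0.385307 / 2.071623 = 0.185993
  phi_hat_2 = (1.168964 - (0.950022)(0.185993)) / 2.597664 = 0.381984
  phi_hat_1 = (3.0965 - (3.0965)(0.381984) - (3.228)(0.185993)) / 4.6567 = 0.282024
So phi_hat = [0.2820, 0.3820, 0.1860].
Therefore phi_hat_1 = 0.2820.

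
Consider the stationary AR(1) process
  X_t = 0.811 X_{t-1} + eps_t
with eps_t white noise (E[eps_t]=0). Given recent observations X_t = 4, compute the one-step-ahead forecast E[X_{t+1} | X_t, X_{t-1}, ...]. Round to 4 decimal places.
E[X_{t+1} \mid \mathcal F_t] = 3.2440

For an AR(p) model X_t = c + sum_i phi_i X_{t-i} + eps_t, the
one-step-ahead conditional mean is
  E[X_{t+1} | X_t, ...] = c + sum_i phi_i X_{t+1-i}.
Substitute known values:
  E[X_{t+1} | ...] = (0.811) * (4)
                   = 3.2440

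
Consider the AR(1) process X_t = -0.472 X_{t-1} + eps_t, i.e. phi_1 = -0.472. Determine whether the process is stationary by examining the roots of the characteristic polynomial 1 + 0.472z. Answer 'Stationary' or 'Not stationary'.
\text{Stationary}

The AR(p) characteristic polynomial is P(z) = 1 + 0.472z.
Stationarity requires all roots to lie outside the unit circle, i.e. |z| > 1 for every root.
This is linear in z: 1 + (0.472) z = 0  =>  z = -1/(0.472) = -2.118644,  |z| = 2.118644.
Moduli of all roots: 2.1186.
All moduli strictly greater than 1? Yes.
Verdict: Stationary.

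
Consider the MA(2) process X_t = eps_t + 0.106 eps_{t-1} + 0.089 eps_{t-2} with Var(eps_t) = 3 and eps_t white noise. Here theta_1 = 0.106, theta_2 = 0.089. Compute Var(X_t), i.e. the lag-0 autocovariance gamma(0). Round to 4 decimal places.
\gamma(0) = 3.0575

For an MA(q) process X_t = eps_t + sum_i theta_i eps_{t-i} with
Var(eps_t) = sigma^2, the variance is
  gamma(0) = sigma^2 * (1 + sum_i theta_i^2).
  sum_i theta_i^2 = (0.106)^2 + (0.089)^2 = 0.011236 + 0.007921 = 0.019157.
  gamma(0) = 3 * (1 + 0.019157) = 3 * 1.019157 = 3.057471, which rounds to 3.0575.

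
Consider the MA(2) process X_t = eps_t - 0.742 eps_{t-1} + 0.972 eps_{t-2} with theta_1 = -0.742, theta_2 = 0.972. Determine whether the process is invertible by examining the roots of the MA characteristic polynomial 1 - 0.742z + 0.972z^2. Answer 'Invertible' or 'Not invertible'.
\text{Invertible}

The MA(q) characteristic polynomial is P(z) = 1 - 0.742z + 0.972z^2.
Invertibility requires all roots to lie outside the unit circle, i.e. |z| > 1 for every root.
Set 1 + (-0.742) z + (0.972) z^2 = 0, i.e. a z^2 + b z + c = 0 with a = 0.972, b = -0.742, c = 1.
Discriminant D = b^2 - 4ac = (-0.742)^2 - 4*(0.972)*1 = 0.550564 - (3.888) = -3.337436.
D < 0, so the roots are the complex-conjugate pair z = (-b +/- i sqrt(-D)) / (2a) = 0.3817 +/- 0.9397i.
For a conjugate pair |z|^2 = z * conj(z) = (product of roots) = c/a = 1/(0.972) = 1.028807, so |z| = sqrt(1.028807) = 1.0143 for both roots.
Moduli of all roots: 1.0143, 1.0143.
All moduli strictly greater than 1? Yes.
Verdict: Invertible.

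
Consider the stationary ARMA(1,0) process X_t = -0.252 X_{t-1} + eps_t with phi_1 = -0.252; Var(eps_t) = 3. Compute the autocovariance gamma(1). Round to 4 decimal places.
\gamma(1) = -0.8073

Multiply the model equation by X_{t-k} and take expectations. With theta_0 = psi_0 = 1 and psi_j the MA(infinity) weights, this gives
  gamma(k) - sum_i phi_i gamma(k-i) = c_k,
  c_k = sigma^2 * sum_{j=k..q} theta_j psi_{j-k}   (c_k = 0 for k > q),
using gamma(-m) = gamma(m).
Pure AR (q = 0): c_0 = sigma^2 = 3, c_k = 0 for k >= 1.
Equations for k = 0 and k = 1 (AR order 1):
  gamma(0) = phi_1 gamma(1) + c_0
  gamma(1) = phi_1 gamma(0) + c_1
Substituting the second into the first: gamma(0) (1 - phi_1^2) = c_0 + phi_1 c_1, so
  gamma(0) = c_0 / (1 - phi_1^2) = 3 / (1 - (-0.252)^2) = 3 / 0.936496 = 3.203431.
  gamma(1) = phi_1 gamma(0) = (-0.252)(3.203431) = -0.807265.
Therefore gamma(1) = -0.8073 (to 4 decimal places).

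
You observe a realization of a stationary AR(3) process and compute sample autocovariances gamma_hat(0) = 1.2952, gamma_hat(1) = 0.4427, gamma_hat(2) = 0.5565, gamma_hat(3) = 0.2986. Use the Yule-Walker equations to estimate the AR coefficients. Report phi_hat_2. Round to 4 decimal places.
\hat\phi_{2} = 0.3500

The Yule-Walker equations for an AR(p) process read, in matrix form,
  Gamma_p phi = r_p,   with   (Gamma_p)_{ij} = gamma(|i - j|),
                       (r_p)_i = gamma(i),   i,j = 1..p.
Substitute the sample gammas (Toeplitz matrix and right-hand side of size 3):
  Gamma_p = [[1.2952, 0.4427, 0.5565], [0.4427, 1.2952, 0.4427], [0.5565, 0.4427, 1.2952]]
  r_p     = [0.4427, 0.5565, 0.2986]
Written out (R1..R3):
  (R1) 1.2952 phi_1 + 0.4427 phi_2 + 0.5565 phi_3 = 0.4427
  (R2) 0.4427 phi_1 + 1.2952 phi_2 + 0.4427 phi_3 = 0.5565
  (R3) 0.5565 phi_1 + 0.4427 phi_2 + 1.2952 phi_3 = 0.2986
Gaussian elimination:
  R2 <- R2 - (0.4427/1.2952) R1 = R2 - (0.3418) R1:  1.143885 phi_2 + 0.252488 phi_3 = 0.405185
  R3 <- R3 - (0.5565/1.2952) R1 = R3 - (0.429663) R1:  0.252488 phi_2 + 1.056092 phi_3 = 0.108388
  R3 <- R3 - (0.252488/1.143885) R2 = R3 - (0.220729) R2:  1.000361 phi_3 = 0.018952
Back-substitution:
  phi_hat_3 = 0.018952 / 1.000361 = 0.018945
  phi_hat_2 = (0.405185 - (0.252488)(0.018945)) / 1.143885 = 0.350036
  phi_hat_1 = (0.4427 - (0.4427)(0.350036) - (0.5565)(0.018945)) / 1.2952 = 0.214018
So phi_hat = [0.2140, 0.3500, 0.0189].
Therefore phi_hat_2 = 0.3500.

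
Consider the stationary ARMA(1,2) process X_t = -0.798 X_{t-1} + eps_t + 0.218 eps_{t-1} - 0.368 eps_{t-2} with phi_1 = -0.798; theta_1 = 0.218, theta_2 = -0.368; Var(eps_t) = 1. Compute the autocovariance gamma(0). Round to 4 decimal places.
\gamma(0) = 1.3612

Multiply the model equation by X_{t-k} and take expectations. With theta_0 = psi_0 = 1 and psi_j the MA(infinity) weights, this gives
  gamma(k) - sum_i phi_i gamma(k-i) = c_k,
  c_k = sigma^2 * sum_{j=k..q} theta_j psi_{j-k}   (c_k = 0 for k > q),
using gamma(-m) = gamma(m).
psi-weights needed (psi_j = theta_j + sum_i phi_i psi_{j-i}):
  psi_1 = theta_1 + phi_1 = 0.218 + (-0.798) = -0.58
  psi_2 = theta_2 + phi_1 psi_1 = -0.368 + (-0.798)(-0.58) = 0.09484
Right-hand sides:
  c_0 = sigma^2 (1 + theta_1 psi_1 + theta_2 psi_2) = 1 * (1 + (0.218)(-0.58) + (-0.368)(0.09484)) = 1 * 0.838659 = 0.838659
  c_1 = sigma^2 (theta_1 + theta_2 psi_1) = 1 * (0.218 + (-0.368)(-0.58)) = 0.43144
  c_2 = sigma^2 theta_2 = 1 * (-0.368) = -0.368
Equations for k = 0 and k = 1 (AR order 1):
  gamma(0) = phi_1 gamma(1) + c_0
  gamma(1) = phi_1 gamma(0) + c_1
Substituting the second into the first: gamma(0) (1 - phi_1^2) = c_0 + phi_1 c_1, so
  gamma(0) = (c_0 + phi_1 c_1) / (1 - phi_1^2) = (0.838659 + (-0.798)(0.43144)) / (1 - (-0.798)^2) = 0.49437 / 0.363196 = 1.361165.
Therefore gamma(0) = 1.3612 (to 4 decimal places).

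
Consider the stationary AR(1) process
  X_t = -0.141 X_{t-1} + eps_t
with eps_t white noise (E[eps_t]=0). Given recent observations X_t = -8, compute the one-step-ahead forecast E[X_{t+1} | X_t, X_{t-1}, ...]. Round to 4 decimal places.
E[X_{t+1} \mid \mathcal F_t] = 1.1280

For an AR(p) model X_t = c + sum_i phi_i X_{t-i} + eps_t, the
one-step-ahead conditional mean is
  E[X_{t+1} | X_t, ...] = c + sum_i phi_i X_{t+1-i}.
Substitute known values:
  E[X_{t+1} | ...] = (-0.141) * (-8)
                   = 1.1280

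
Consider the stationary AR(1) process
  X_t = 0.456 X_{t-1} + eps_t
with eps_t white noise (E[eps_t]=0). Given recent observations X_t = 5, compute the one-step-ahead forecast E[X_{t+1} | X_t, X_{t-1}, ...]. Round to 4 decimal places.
E[X_{t+1} \mid \mathcal F_t] = 2.2800

For an AR(p) model X_t = c + sum_i phi_i X_{t-i} + eps_t, the
one-step-ahead conditional mean is
  E[X_{t+1} | X_t, ...] = c + sum_i phi_i X_{t+1-i}.
Substitute known values:
  E[X_{t+1} | ...] = (0.456) * (5)
                   = 2.2800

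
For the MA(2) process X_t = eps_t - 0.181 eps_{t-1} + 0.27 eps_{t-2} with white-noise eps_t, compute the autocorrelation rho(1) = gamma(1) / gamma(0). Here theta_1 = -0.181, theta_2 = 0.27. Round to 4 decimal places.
\rho(1) = -0.2079

For an MA(q) process with theta_0 = 1, the autocovariance is
  gamma(k) = sigma^2 * sum_{i=0..q-k} theta_i * theta_{i+k},
and rho(k) = gamma(k) / gamma(0). Sigma^2 cancels.
  numerator   = (1)*(-0.181) + (-0.181)*(0.27) = -0.22987.
  denominator = (1)^2 + (-0.181)^2 + (0.27)^2 = 1.105661.
  rho(1) = -0.22987 / 1.105661 = -0.2079.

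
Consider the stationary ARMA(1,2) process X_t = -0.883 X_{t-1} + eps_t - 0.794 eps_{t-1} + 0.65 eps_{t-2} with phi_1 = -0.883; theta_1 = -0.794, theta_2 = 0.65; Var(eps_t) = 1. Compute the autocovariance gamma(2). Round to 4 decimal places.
\gamma(2) = 21.3542

Multiply the model equation by X_{t-k} and take expectations. With theta_0 = psi_0 = 1 and psi_j the MA(infinity) weights, this gives
  gamma(k) - sum_i phi_i gamma(k-i) = c_k,
  c_k = sigma^2 * sum_{j=k..q} theta_j psi_{j-k}   (c_k = 0 for k > q),
using gamma(-m) = gamma(m).
psi-weights needed (psi_j = theta_j + sum_i phi_i psi_{j-i}):
  psi_1 = theta_1 + phi_1 = -0.794 + (-0.883) = -1.677
  psi_2 = theta_2 + phi_1 psi_1 = 0.65 + (-0.883)(-1.677) = 2.130791
Right-hand sides:
  c_0 = sigma^2 (1 + theta_1 psi_1 + theta_2 psi_2) = 1 * (1 + (-0.794)(-1.677) + (0.65)(2.130791)) = 1 * 3.716552 = 3.716552
  c_1 = sigma^2 (theta_1 + theta_2 psi_1) = 1 * (-0.794 + (0.65)(-1.677)) = -1.88405
  c_2 = sigma^2 theta_2 = 1 * (0.65) = 0.65
Equations for k = 0 and k = 1 (AR order 1):
  gamma(0) = phi_1 gamma(1) + c_0
  gamma(1) = phi_1 gamma(0) + c_1
Substituting the second into the first: gamma(0) (1 - phi_1^2) = c_0 + phi_1 c_1, so
  gamma(0) = (c_0 + phi_1 c_1) / (1 - phi_1^2) = (3.716552 + (-0.883)(-1.88405)) / (1 - (-0.883)^2) = 5.380168 / 0.220311 = 24.420788.
  gamma(1) = phi_1 gamma(0) + c_1 = (-0.883)(24.420788) + (-1.88405) = -23.447606.
For k = 2: gamma(2) = phi_1 gamma(1) + c_2
  = (-0.883)(-23.447606) + (0.65) = 21.354236.
Therefore gamma(2) = 21.3542 (to 4 decimal places).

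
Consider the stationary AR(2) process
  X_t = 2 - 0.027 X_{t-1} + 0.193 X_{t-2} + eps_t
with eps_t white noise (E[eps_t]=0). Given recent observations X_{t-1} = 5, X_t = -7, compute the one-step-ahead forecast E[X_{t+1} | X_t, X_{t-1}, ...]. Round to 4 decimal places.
E[X_{t+1} \mid \mathcal F_t] = 3.1540

For an AR(p) model X_t = c + sum_i phi_i X_{t-i} + eps_t, the
one-step-ahead conditional mean is
  E[X_{t+1} | X_t, ...] = c + sum_i phi_i X_{t+1-i}.
Substitute known values:
  E[X_{t+1} | ...] = 2 + (-0.027) * (-7) + (0.193) * (5)
                   = 3.1540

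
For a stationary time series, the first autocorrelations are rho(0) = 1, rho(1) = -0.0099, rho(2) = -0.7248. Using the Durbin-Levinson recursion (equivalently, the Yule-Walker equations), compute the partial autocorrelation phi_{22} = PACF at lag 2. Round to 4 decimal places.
\phi_{22} = -0.7250

The PACF at lag k is phi_{kk}, the last component of the solution
to the Yule-Walker system G_k phi = r_k where
  (G_k)_{ij} = rho(|i - j|), (r_k)_i = rho(i), i,j = 1..k.
Equivalently, Durbin-Levinson gives phi_{kk} iteratively:
  phi_{11} = rho(1)
  phi_{kk} = [rho(k) - sum_{j=1..k-1} phi_{k-1,j} rho(k-j)]
            / [1 - sum_{j=1..k-1} phi_{k-1,j} rho(j)],
  phi_{k,j} = phi_{k-1,j} - phi_{kk} phi_{k-1,k-j},  j = 1..k-1.
Step k = 1:
  phi_11 = rho(1) = -0.0099.
Step k = 2:
  phi_22 = [rho(2) - phi_11 rho(1)] / [1 - phi_11 rho(1)] = [-0.7248 - (-0.0099)(-0.0099)] / [1 - (-0.0099)(-0.0099)]
         = -0.72489801 / 0.99990199 = -0.725.
Therefore phi_{22} = -0.7250.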